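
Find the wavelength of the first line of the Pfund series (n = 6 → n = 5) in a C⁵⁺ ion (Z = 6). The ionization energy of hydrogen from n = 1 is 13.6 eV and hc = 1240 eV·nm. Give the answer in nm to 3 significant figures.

207 nm

The Pfund series terminates on n_f = 5; the first line has n_i = 5+1 = 6.
ΔE = 489.6 × (1/5² − 1/6²) = 5.984 eV.
λ = 1240 / 5.984 = 207 nm.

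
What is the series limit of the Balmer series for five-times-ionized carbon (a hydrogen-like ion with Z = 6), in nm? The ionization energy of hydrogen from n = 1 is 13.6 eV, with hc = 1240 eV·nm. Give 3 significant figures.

The Balmer series has lower level n_f = 2; the series limit corresponds to n_i → ∞.
ΔE_max = 13.6 × 36 / 2² = 122.4 eV.
λ_min = 1240 / 122.4 = 10.1 nm.

10.1 nm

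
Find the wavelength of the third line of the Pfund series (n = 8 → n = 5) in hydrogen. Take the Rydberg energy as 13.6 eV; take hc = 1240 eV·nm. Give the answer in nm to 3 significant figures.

The Pfund series terminates on n_f = 5; the third line has n_i = 5+3 = 8.
ΔE = 13.60 × (1/5² − 1/8²) = 0.3315 eV.
λ = 1240 / 0.3315 = 3740 nm.

3740 nm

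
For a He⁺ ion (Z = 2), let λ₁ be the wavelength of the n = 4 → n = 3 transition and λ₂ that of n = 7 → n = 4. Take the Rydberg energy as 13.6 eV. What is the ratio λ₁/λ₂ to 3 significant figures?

λ ∝ 1/ΔE ∝ 1/(1/n_f² − 1/n_i²), and the Z² and hc factors cancel in the ratio.
λ₁/λ₂ = (1/4² − 1/7²)/(1/3² − 1/4²) = 0.04209/0.04861 = 0.866.

0.866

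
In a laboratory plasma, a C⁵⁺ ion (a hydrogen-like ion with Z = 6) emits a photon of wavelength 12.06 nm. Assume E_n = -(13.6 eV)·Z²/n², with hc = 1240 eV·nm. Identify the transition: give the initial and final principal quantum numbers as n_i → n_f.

The photon energy is ΔE = hc/λ = 1240 / 12.06 = 102.8 eV.
With Z = 6, ΔE = 489.6 × (1/n_f² − 1/n_i²), so 1/n_f² − 1/n_i² = 0.2100.
Trying n_f = 2 gives 1/n_i² = 0.03999, i.e. n_i ≈ 5; this pair matches.

n_i = 5, n_f = 2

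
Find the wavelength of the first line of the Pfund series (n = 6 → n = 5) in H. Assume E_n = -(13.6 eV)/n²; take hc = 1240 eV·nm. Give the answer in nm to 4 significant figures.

The Pfund series terminates on n_f = 5; the first line has n_i = 5+1 = 6.
ΔE = 13.60 × (1/5² − 1/6²) = 0.1662 eV.
λ = 1240 / 0.1662 = 7460 nm.

7460 nm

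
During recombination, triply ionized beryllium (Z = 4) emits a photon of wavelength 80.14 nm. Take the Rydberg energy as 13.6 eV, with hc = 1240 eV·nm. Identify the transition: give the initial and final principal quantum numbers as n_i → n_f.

The photon energy is ΔE = hc/λ = 1240 / 80.14 = 15.47 eV.
With Z = 4, ΔE = 217.6 × (1/n_f² − 1/n_i²), so 1/n_f² − 1/n_i² = 0.07111.
Trying n_f = 3 gives 1/n_i² = 0.04000, i.e. n_i ≈ 5; this pair matches.

n_i = 5, n_f = 3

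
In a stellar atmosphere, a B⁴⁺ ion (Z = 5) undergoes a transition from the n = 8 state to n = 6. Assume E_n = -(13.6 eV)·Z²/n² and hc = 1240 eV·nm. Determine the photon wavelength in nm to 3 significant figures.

300 nm

For Z = 5 the level energies scale as Z², so the effective Rydberg energy is 13.6 × 25 = 340.0 eV.
ΔE = 340.0 × (1/6² − 1/8²) = 340.0 × 0.01215 = 4.132 eV.
λ = hc/ΔE = 1240 / 4.132 = 300 nm.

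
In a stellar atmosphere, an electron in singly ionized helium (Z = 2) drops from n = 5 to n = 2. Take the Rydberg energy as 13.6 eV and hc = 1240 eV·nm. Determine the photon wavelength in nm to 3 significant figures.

For Z = 2 the level energies scale as Z², so the effective Rydberg energy is 13.6 × 4 = 54.40 eV.
ΔE = 54.40 × (1/2² − 1/5²) = 54.40 × 0.2100 = 11.42 eV.
λ = hc/ΔE = 1240 / 11.42 = 109 nm.

109 nm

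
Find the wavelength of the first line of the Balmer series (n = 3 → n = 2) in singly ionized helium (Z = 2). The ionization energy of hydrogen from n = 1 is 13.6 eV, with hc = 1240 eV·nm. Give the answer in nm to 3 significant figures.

164 nm

The Balmer series terminates on n_f = 2; the first line has n_i = 2+1 = 3.
ΔE = 54.40 × (1/2² − 1/3²) = 7.556 eV.
λ = 1240 / 7.556 = 164 nm.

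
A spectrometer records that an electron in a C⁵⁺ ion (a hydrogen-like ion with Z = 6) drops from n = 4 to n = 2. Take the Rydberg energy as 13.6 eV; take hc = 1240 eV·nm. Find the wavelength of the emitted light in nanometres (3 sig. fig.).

13.5 nm

For Z = 6 the level energies scale as Z², so the effective Rydberg energy is 13.6 × 36 = 489.6 eV.
ΔE = 489.6 × (1/2² − 1/4²) = 489.6 × 0.1875 = 91.80 eV.
λ = hc/ΔE = 1240 / 91.80 = 13.5 nm.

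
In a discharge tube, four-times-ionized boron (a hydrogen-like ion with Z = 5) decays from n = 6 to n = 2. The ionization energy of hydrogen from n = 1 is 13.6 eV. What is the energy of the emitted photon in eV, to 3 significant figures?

The Bohr energies scale as Z², so for Z = 5: E_n = −340.0/n² eV.
E_6 = −340.0/36 = −9.444 eV and E_2 = −340.0/4 = −85.00 eV.
The photon energy is |E_6 − E_2| = 75.6 eV.

75.6 eV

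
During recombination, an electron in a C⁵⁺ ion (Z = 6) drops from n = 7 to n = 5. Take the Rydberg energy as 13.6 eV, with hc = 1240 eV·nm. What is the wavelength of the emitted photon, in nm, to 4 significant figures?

For Z = 6 the level energies scale as Z², so the effective Rydberg energy is 13.6 × 36 = 489.6 eV.
ΔE = 489.6 × (1/5² − 1/7²) = 489.6 × 0.01959 = 9.592 eV.
λ = hc/ΔE = 1240 / 9.592 = 129.3 nm.

129.3 nm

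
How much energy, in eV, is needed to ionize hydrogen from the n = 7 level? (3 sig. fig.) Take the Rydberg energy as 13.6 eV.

E_7 = −13.60/49 = −0.278 eV, so ionization (to E = 0) requires 0.278 eV.

0.278 eV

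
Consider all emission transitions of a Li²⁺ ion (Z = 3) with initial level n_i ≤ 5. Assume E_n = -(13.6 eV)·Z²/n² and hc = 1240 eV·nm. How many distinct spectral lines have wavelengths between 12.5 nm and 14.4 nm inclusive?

1

Enumerate all n_i → n_f pairs with 1 ≤ n_f < n_i ≤ 5 and compute λ = 1240 / [13.6·9·(1/n_f² − 1/n_i²)].
Lines falling in [12.5, 14.4] nm: 2→1 (13.51 nm).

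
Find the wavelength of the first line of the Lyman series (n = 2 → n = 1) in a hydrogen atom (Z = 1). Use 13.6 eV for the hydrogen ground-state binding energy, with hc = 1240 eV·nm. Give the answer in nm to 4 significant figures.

121.6 nm

The Lyman series terminates on n_f = 1; the first line has n_i = 1+1 = 2.
ΔE = 13.60 × (1/1² − 1/2²) = 10.20 eV.
λ = 1240 / 10.20 = 121.6 nm.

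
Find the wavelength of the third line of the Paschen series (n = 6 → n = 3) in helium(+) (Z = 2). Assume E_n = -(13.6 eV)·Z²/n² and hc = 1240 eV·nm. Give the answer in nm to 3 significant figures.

The Paschen series terminates on n_f = 3; the third line has n_i = 3+3 = 6.
ΔE = 54.40 × (1/3² − 1/6²) = 4.533 eV.
λ = 1240 / 4.533 = 274 nm.

274 nm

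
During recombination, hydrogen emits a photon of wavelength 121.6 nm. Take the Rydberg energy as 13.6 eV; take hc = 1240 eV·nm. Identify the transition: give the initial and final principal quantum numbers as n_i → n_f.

The photon energy is ΔE = hc/λ = 1240 / 121.6 = 10.20 eV.
With Z = 1, ΔE = 13.60 × (1/n_f² − 1/n_i²), so 1/n_f² − 1/n_i² = 0.7498.
Trying n_f = 1 gives 1/n_i² = 0.2502, i.e. n_i ≈ 2; this pair matches.

n_i = 2, n_f = 1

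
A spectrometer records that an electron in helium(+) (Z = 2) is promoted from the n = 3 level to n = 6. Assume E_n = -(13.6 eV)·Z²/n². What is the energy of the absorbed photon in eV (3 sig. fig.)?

The Bohr energies scale as Z², so for Z = 2: E_n = −54.40/n² eV.
E_6 = −54.40/36 = −1.511 eV and E_3 = −54.40/9 = −6.044 eV.
The photon energy is |E_6 − E_3| = 4.53 eV.

4.53 eV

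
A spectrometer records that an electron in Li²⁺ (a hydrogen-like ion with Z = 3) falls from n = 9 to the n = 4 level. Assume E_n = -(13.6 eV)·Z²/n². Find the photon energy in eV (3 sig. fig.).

The Bohr energies scale as Z², so for Z = 3: E_n = −122.4/n² eV.
E_9 = −122.4/81 = −1.511 eV and E_4 = −122.4/16 = −7.650 eV.
The photon energy is |E_9 − E_4| = 6.14 eV.

6.14 eV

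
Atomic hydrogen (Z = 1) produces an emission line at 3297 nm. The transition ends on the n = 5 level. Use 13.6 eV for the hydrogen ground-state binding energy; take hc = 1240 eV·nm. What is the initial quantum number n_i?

The photon energy is ΔE = hc/λ = 1240 / 3297 = 0.3761 eV.
With Z = 1, ΔE = 13.60 × (1/n_f² − 1/n_i²), so 1/n_f² − 1/n_i² = 0.02765.
With n_f = 5: 1/n_i² = 1/25 − 0.02765 = 0.01235, so n_i ≈ 9.00.

n_i = 9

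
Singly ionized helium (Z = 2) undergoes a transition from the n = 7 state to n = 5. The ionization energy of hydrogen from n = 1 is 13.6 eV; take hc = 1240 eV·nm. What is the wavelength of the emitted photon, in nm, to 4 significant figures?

1163 nm

For Z = 2 the level energies scale as Z², so the effective Rydberg energy is 13.6 × 4 = 54.40 eV.
ΔE = 54.40 × (1/5² − 1/7²) = 54.40 × 0.01959 = 1.066 eV.
λ = hc/ΔE = 1240 / 1.066 = 1163 nm.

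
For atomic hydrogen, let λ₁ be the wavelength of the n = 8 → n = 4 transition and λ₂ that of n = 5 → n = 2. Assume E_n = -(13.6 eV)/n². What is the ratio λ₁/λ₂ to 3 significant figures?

4.48

λ ∝ 1/ΔE ∝ 1/(1/n_f² − 1/n_i²), and the Z² and hc factors cancel in the ratio.
λ₁/λ₂ = (1/2² − 1/5²)/(1/4² − 1/8²) = 0.2100/0.04688 = 4.48.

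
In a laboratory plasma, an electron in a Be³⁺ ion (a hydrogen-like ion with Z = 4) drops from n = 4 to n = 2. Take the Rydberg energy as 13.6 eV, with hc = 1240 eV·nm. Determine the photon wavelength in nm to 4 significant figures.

For Z = 4 the level energies scale as Z², so the effective Rydberg energy is 13.6 × 16 = 217.6 eV.
ΔE = 217.6 × (1/2² − 1/4²) = 217.6 × 0.1875 = 40.80 eV.
λ = hc/ΔE = 1240 / 40.80 = 30.39 nm.

30.39 nm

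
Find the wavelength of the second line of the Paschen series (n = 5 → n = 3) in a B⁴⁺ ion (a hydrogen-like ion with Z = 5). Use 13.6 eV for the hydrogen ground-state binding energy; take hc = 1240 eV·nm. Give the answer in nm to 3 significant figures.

51.3 nm

The Paschen series terminates on n_f = 3; the second line has n_i = 3+2 = 5.
ΔE = 340.0 × (1/3² − 1/5²) = 24.18 eV.
λ = 1240 / 24.18 = 51.3 nm.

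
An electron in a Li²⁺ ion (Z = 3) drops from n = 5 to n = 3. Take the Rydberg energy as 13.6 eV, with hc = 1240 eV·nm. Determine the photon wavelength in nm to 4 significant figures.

142.5 nm

For Z = 3 the level energies scale as Z², so the effective Rydberg energy is 13.6 × 9 = 122.4 eV.
ΔE = 122.4 × (1/3² − 1/5²) = 122.4 × 0.07111 = 8.704 eV.
λ = hc/ΔE = 1240 / 8.704 = 142.5 nm.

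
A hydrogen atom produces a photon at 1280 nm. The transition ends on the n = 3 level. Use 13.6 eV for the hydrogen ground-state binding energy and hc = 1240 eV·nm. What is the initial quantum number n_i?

The photon energy is ΔE = hc/λ = 1240 / 1280 = 0.9688 eV.
With Z = 1, ΔE = 13.60 × (1/n_f² − 1/n_i²), so 1/n_f² − 1/n_i² = 0.07123.
With n_f = 3: 1/n_i² = 1/9 − 0.07123 = 0.03988, so n_i ≈ 5.01.

n_i = 5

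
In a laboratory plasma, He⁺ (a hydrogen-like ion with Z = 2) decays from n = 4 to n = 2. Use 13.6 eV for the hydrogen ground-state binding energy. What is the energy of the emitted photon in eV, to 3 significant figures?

10.2 eV

The Bohr energies scale as Z², so for Z = 2: E_n = −54.40/n² eV.
E_4 = −54.40/16 = −3.400 eV and E_2 = −54.40/4 = −13.60 eV.
The photon energy is |E_4 − E_2| = 10.2 eV.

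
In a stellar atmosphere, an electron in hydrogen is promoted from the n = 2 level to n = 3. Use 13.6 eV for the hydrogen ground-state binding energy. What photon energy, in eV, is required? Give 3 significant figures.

1.89 eV

E_3 = −13.60/9 = −1.511 eV and E_2 = −13.60/4 = −3.400 eV.
The photon energy is |E_3 − E_2| = 1.89 eV.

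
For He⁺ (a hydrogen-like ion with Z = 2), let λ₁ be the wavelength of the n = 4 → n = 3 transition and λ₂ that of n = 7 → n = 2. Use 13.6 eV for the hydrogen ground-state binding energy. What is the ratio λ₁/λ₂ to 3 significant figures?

4.72

λ ∝ 1/ΔE ∝ 1/(1/n_f² − 1/n_i²), and the Z² and hc factors cancel in the ratio.
λ₁/λ₂ = (1/2² − 1/7²)/(1/3² − 1/4²) = 0.2296/0.04861 = 4.72.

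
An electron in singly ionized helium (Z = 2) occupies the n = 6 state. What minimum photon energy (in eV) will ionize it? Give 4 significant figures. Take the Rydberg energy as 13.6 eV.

1.511 eV

E_n = −13.6 Z²/n² = −54.40/n² eV for Z = 2.
E_6 = −54.40/36 = −1.511 eV, so ionization (to E = 0) requires 1.511 eV.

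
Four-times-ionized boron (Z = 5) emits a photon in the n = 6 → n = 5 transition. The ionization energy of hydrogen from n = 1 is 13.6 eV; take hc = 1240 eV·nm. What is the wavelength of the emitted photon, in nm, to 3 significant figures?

For Z = 5 the level energies scale as Z², so the effective Rydberg energy is 13.6 × 25 = 340.0 eV.
ΔE = 340.0 × (1/5² − 1/6²) = 340.0 × 0.01222 = 4.156 eV.
λ = hc/ΔE = 1240 / 4.156 = 298 nm.

298 nm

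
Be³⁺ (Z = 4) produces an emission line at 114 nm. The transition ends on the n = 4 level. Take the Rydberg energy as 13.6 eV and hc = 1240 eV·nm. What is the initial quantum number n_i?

The photon energy is ΔE = hc/λ = 1240 / 114 = 10.88 eV.
With Z = 4, ΔE = 217.6 × (1/n_f² − 1/n_i²), so 1/n_f² − 1/n_i² = 0.04999.
With n_f = 4: 1/n_i² = 1/16 − 0.04999 = 0.01251, so n_i ≈ 8.94.

n_i = 9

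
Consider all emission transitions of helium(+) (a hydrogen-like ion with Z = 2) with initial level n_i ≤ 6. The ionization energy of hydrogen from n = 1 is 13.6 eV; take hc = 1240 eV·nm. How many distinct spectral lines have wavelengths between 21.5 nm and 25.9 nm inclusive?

4

Enumerate all n_i → n_f pairs with 1 ≤ n_f < n_i ≤ 6 and compute λ = 1240 / [13.6·4·(1/n_f² − 1/n_i²)].
Lines falling in [21.5, 25.9] nm: 6→1 (23.45 nm), 5→1 (23.74 nm), 4→1 (24.31 nm), 3→1 (25.64 nm).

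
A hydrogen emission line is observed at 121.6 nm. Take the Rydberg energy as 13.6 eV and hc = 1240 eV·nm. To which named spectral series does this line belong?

ΔE = 1240/121.6 = 10.20 eV.
This matches 13.6 × (1/1² − 1/2²), so n_f = 1: the Lyman series.

Lyman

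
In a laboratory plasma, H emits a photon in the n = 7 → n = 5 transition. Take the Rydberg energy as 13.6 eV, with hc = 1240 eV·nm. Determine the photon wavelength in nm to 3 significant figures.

4650 nm

ΔE = 13.60 × (1/5² − 1/7²) = 13.60 × 0.01959 = 0.2664 eV.
λ = hc/ΔE = 1240 / 0.2664 = 4650 nm.
This line belongs to the Pfund series.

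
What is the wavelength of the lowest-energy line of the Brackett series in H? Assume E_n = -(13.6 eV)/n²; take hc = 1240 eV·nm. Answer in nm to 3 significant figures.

4050 nm

The Brackett series terminates on n_f = 4; the first line has n_i = 4+1 = 5.
ΔE = 13.60 × (1/4² − 1/5²) = 0.3060 eV.
λ = 1240 / 0.3060 = 4050 nm.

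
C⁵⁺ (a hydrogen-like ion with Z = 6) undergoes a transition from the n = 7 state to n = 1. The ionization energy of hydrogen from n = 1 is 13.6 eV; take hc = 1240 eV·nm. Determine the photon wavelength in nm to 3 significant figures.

For Z = 6 the level energies scale as Z², so the effective Rydberg energy is 13.6 × 36 = 489.6 eV.
ΔE = 489.6 × (1/1² − 1/7²) = 489.6 × 0.9796 = 479.6 eV.
λ = hc/ΔE = 1240 / 479.6 = 2.59 nm.

2.59 nm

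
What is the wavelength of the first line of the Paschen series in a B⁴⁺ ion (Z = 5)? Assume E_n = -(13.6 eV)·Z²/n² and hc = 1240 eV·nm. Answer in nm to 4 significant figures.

75.03 nm

The Paschen series terminates on n_f = 3; the first line has n_i = 3+1 = 4.
ΔE = 340.0 × (1/3² − 1/4²) = 16.53 eV.
λ = 1240 / 16.53 = 75.03 nm.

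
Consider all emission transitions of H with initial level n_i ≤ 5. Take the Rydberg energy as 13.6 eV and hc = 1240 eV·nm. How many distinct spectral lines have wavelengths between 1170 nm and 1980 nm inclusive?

2

Enumerate all n_i → n_f pairs with 1 ≤ n_f < n_i ≤ 5 and compute λ = 1240 / [13.6·1·(1/n_f² − 1/n_i²)].
Lines falling in [1170, 1980] nm: 5→3 (1282 nm), 4→3 (1876 nm).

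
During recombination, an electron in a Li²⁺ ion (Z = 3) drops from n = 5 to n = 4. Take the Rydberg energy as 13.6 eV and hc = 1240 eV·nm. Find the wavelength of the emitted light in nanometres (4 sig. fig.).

450.3 nm

For Z = 3 the level energies scale as Z², so the effective Rydberg energy is 13.6 × 9 = 122.4 eV.
ΔE = 122.4 × (1/4² − 1/5²) = 122.4 × 0.02250 = 2.754 eV.
λ = hc/ΔE = 1240 / 2.754 = 450.3 nm.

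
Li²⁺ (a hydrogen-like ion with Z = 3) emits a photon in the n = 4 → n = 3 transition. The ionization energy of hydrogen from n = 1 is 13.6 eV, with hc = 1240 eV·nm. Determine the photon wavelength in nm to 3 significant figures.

208 nm

For Z = 3 the level energies scale as Z², so the effective Rydberg energy is 13.6 × 9 = 122.4 eV.
ΔE = 122.4 × (1/3² − 1/4²) = 122.4 × 0.04861 = 5.950 eV.
λ = hc/ΔE = 1240 / 5.950 = 208 nm.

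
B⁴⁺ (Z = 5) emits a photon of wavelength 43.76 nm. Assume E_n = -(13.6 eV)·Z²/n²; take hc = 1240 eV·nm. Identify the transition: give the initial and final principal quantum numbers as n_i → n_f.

The photon energy is ΔE = hc/λ = 1240 / 43.76 = 28.34 eV.
With Z = 5, ΔE = 340.0 × (1/n_f² − 1/n_i²), so 1/n_f² − 1/n_i² = 0.08334.
Trying n_f = 3 gives 1/n_i² = 0.02777, i.e. n_i ≈ 6; this pair matches.

n_i = 6, n_f = 3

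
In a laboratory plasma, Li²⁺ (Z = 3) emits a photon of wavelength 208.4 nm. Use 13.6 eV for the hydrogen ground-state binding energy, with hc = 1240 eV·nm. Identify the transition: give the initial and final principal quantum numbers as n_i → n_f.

The photon energy is ΔE = hc/λ = 1240 / 208.4 = 5.950 eV.
With Z = 3, ΔE = 122.4 × (1/n_f² − 1/n_i²), so 1/n_f² − 1/n_i² = 0.04861.
Trying n_f = 3 gives 1/n_i² = 0.06250, i.e. n_i ≈ 4; this pair matches.

n_i = 4, n_f = 3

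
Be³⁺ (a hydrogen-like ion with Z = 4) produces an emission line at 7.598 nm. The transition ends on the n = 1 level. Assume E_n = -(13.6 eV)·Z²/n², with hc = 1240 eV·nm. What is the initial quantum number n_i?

The photon energy is ΔE = hc/λ = 1240 / 7.598 = 163.2 eV.
With Z = 4, ΔE = 217.6 × (1/n_f² − 1/n_i²), so 1/n_f² − 1/n_i² = 0.7500.
With n_f = 1: 1/n_i² = 1/1 − 0.7500 = 0.2500, so n_i ≈ 2.00.

n_i = 2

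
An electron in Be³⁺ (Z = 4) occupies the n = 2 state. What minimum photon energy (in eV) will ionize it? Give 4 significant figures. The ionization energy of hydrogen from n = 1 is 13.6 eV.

54.40 eV

E_n = −13.6 Z²/n² = −217.6/n² eV for Z = 4.
E_2 = −217.6/4 = −54.40 eV, so ionization (to E = 0) requires 54.40 eV.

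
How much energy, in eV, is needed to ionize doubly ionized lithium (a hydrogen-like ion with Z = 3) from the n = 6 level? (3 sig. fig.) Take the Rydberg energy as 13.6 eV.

E_n = −13.6 Z²/n² = −122.4/n² eV for Z = 3.
E_6 = −122.4/36 = −3.40 eV, so ionization (to E = 0) requires 3.40 eV.

3.40 eV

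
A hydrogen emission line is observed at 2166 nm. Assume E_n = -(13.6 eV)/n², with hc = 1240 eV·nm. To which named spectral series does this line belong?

Brackett

ΔE = 1240/2166 = 0.5725 eV.
This matches 13.6 × (1/4² − 1/7²), so n_f = 4: the Brackett series.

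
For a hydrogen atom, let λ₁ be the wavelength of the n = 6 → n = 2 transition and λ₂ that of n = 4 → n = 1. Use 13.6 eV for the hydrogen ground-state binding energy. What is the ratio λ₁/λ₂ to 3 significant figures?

4.22

λ ∝ 1/ΔE ∝ 1/(1/n_f² − 1/n_i²), and the Z² and hc factors cancel in the ratio.
λ₁/λ₂ = (1/1² − 1/4²)/(1/2² − 1/6²) = 0.9375/0.2222 = 4.22.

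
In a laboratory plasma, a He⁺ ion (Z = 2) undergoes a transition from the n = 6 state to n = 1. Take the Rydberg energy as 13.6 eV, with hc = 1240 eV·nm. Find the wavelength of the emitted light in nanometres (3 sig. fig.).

23.4 nm

For Z = 2 the level energies scale as Z², so the effective Rydberg energy is 13.6 × 4 = 54.40 eV.
ΔE = 54.40 × (1/1² − 1/6²) = 54.40 × 0.9722 = 52.89 eV.
λ = hc/ΔE = 1240 / 52.89 = 23.4 nm.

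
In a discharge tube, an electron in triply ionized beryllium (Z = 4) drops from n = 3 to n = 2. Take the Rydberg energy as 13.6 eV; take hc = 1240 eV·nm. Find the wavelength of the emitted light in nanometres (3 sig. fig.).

For Z = 4 the level energies scale as Z², so the effective Rydberg energy is 13.6 × 16 = 217.6 eV.
ΔE = 217.6 × (1/2² − 1/3²) = 217.6 × 0.1389 = 30.22 eV.
λ = hc/ΔE = 1240 / 30.22 = 41.0 nm.

41.0 nm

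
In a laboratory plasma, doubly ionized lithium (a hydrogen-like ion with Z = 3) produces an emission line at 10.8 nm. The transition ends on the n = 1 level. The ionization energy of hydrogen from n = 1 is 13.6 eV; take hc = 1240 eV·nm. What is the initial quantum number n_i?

n_i = 4

The photon energy is ΔE = hc/λ = 1240 / 10.8 = 114.8 eV.
With Z = 3, ΔE = 122.4 × (1/n_f² − 1/n_i²), so 1/n_f² − 1/n_i² = 0.9380.
With n_f = 1: 1/n_i² = 1/1 − 0.9380 = 0.06197, so n_i ≈ 4.02.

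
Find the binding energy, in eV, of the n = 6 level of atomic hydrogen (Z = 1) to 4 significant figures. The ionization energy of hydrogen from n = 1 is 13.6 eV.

0.3778 eV

E_6 = −13.60/36 = −0.3778 eV, so ionization (to E = 0) requires 0.3778 eV.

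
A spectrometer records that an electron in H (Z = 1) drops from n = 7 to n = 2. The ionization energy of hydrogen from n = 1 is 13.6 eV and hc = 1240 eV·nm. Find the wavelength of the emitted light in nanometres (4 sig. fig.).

397.1 nm

ΔE = 13.60 × (1/2² − 1/7²) = 13.60 × 0.2296 = 3.122 eV.
λ = hc/ΔE = 1240 / 3.122 = 397.1 nm.
This line belongs to the Balmer series.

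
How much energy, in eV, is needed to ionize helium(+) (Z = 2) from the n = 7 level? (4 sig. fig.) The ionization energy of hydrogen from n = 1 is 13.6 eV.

E_n = −13.6 Z²/n² = −54.40/n² eV for Z = 2.
E_7 = −54.40/49 = −1.110 eV, so ionization (to E = 0) requires 1.110 eV.

1.110 eV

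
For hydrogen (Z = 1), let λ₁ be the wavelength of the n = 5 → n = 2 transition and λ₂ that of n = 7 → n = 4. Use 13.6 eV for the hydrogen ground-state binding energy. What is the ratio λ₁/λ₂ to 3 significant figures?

λ ∝ 1/ΔE ∝ 1/(1/n_f² − 1/n_i²), and the Z² and hc factors cancel in the ratio.
λ₁/λ₂ = (1/4² − 1/7²)/(1/2² − 1/5²) = 0.04209/0.2100 = 0.200.

0.200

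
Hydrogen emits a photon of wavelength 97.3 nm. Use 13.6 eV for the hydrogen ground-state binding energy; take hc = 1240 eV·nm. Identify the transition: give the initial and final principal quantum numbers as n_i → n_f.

n_i = 4, n_f = 1

The photon energy is ΔE = hc/λ = 1240 / 97.3 = 12.74 eV.
With Z = 1, ΔE = 13.60 × (1/n_f² − 1/n_i²), so 1/n_f² − 1/n_i² = 0.9371.
Trying n_f = 1 gives 1/n_i² = 0.06293, i.e. n_i ≈ 4; this pair matches.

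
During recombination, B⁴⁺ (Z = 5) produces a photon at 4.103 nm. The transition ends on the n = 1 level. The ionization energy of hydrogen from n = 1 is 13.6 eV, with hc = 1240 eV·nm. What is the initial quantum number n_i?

n_i = 3

The photon energy is ΔE = hc/λ = 1240 / 4.103 = 302.2 eV.
With Z = 5, ΔE = 340.0 × (1/n_f² − 1/n_i²), so 1/n_f² − 1/n_i² = 0.8889.
With n_f = 1: 1/n_i² = 1/1 − 0.8889 = 0.1111, so n_i ≈ 3.00.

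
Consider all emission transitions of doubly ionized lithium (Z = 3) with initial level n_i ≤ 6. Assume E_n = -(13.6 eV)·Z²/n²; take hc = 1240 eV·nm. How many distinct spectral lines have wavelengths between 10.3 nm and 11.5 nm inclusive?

4

Enumerate all n_i → n_f pairs with 1 ≤ n_f < n_i ≤ 6 and compute λ = 1240 / [13.6·9·(1/n_f² − 1/n_i²)].
Lines falling in [10.3, 11.5] nm: 6→1 (10.42 nm), 5→1 (10.55 nm), 4→1 (10.81 nm), 3→1 (11.40 nm).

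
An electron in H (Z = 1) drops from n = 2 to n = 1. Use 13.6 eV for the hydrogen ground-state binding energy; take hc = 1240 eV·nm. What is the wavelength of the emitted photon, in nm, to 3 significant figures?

ΔE = 13.60 × (1/1² − 1/2²) = 13.60 × 0.7500 = 10.20 eV.
λ = hc/ΔE = 1240 / 10.20 = 122 nm.

122 nm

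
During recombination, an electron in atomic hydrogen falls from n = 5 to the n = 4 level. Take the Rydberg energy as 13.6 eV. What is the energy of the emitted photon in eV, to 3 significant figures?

E_5 = −13.60/25 = −0.5440 eV and E_4 = −13.60/16 = −0.8500 eV.
The photon energy is |E_5 − E_4| = 0.306 eV.

0.306 eV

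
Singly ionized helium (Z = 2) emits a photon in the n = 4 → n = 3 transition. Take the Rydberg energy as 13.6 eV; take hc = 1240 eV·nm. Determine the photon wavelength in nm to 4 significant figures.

For Z = 2 the level energies scale as Z², so the effective Rydberg energy is 13.6 × 4 = 54.40 eV.
ΔE = 54.40 × (1/3² − 1/4²) = 54.40 × 0.04861 = 2.644 eV.
λ = hc/ΔE = 1240 / 2.644 = 468.9 nm.

468.9 nm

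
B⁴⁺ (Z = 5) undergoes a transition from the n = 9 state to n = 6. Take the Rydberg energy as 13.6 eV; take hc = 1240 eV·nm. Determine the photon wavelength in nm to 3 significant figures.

236 nm

For Z = 5 the level energies scale as Z², so the effective Rydberg energy is 13.6 × 25 = 340.0 eV.
ΔE = 340.0 × (1/6² − 1/9²) = 340.0 × 0.01543 = 5.247 eV.
λ = hc/ΔE = 1240 / 5.247 = 236 nm.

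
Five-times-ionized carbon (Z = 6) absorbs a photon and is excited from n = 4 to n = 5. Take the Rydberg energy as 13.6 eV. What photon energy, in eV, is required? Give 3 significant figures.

11.0 eV

The Bohr energies scale as Z², so for Z = 6: E_n = −489.6/n² eV.
E_5 = −489.6/25 = −19.58 eV and E_4 = −489.6/16 = −30.60 eV.
The photon energy is |E_5 − E_4| = 11.0 eV.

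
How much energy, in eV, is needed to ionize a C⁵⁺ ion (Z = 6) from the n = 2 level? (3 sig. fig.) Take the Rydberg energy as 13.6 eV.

122 eV

E_n = −13.6 Z²/n² = −489.6/n² eV for Z = 6.
E_2 = −489.6/4 = −122 eV, so ionization (to E = 0) requires 122 eV.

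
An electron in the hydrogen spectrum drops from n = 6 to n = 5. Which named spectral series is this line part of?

The series is set by the lower level: n_f = 5 is the Pfund series.

Pfund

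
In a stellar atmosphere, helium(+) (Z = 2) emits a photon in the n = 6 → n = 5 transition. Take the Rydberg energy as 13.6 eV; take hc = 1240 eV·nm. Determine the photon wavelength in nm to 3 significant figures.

1860 nm

For Z = 2 the level energies scale as Z², so the effective Rydberg energy is 13.6 × 4 = 54.40 eV.
ΔE = 54.40 × (1/5² − 1/6²) = 54.40 × 0.01222 = 0.6649 eV.
λ = hc/ΔE = 1240 / 0.6649 = 1860 nm.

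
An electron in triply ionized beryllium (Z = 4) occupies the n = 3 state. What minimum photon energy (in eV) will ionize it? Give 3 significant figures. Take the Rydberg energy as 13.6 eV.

24.2 eV

E_n = −13.6 Z²/n² = −217.6/n² eV for Z = 4.
E_3 = −217.6/9 = −24.2 eV, so ionization (to E = 0) requires 24.2 eV.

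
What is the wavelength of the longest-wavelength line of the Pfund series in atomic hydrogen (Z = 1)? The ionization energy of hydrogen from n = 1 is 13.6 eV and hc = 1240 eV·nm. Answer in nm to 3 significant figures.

7460 nm

The Pfund series terminates on n_f = 5; the first line has n_i = 5+1 = 6.
ΔE = 13.60 × (1/5² − 1/6²) = 0.1662 eV.
λ = 1240 / 0.1662 = 7460 nm.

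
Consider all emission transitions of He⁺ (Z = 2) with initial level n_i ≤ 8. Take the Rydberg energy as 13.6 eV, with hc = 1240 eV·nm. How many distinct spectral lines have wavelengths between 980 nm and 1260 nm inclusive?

Enumerate all n_i → n_f pairs with 1 ≤ n_f < n_i ≤ 8 and compute λ = 1240 / [13.6·4·(1/n_f² − 1/n_i²)].
Lines falling in [980, 1260] nm: 5→4 (1013 nm), 7→5 (1163 nm).

2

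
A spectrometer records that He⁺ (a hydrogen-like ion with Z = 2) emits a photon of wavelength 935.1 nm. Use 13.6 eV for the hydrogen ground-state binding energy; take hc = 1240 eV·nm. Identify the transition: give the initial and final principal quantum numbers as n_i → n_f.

The photon energy is ΔE = hc/λ = 1240 / 935.1 = 1.326 eV.
With Z = 2, ΔE = 54.40 × (1/n_f² − 1/n_i²), so 1/n_f² − 1/n_i² = 0.02438.
Trying n_f = 5 gives 1/n_i² = 0.01562, i.e. n_i ≈ 8; this pair matches.

n_i = 8, n_f = 5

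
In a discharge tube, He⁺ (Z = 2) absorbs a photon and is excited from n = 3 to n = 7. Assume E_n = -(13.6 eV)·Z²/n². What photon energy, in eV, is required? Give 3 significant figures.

The Bohr energies scale as Z², so for Z = 2: E_n = −54.40/n² eV.
E_7 = −54.40/49 = −1.110 eV and E_3 = −54.40/9 = −6.044 eV.
The photon energy is |E_7 − E_3| = 4.93 eV.

4.93 eV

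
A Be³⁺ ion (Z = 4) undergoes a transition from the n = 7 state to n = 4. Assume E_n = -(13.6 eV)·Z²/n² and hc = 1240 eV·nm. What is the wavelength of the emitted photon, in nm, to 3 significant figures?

For Z = 4 the level energies scale as Z², so the effective Rydberg energy is 13.6 × 16 = 217.6 eV.
ΔE = 217.6 × (1/4² − 1/7²) = 217.6 × 0.04209 = 9.159 eV.
λ = hc/ΔE = 1240 / 9.159 = 135 nm.

135 nm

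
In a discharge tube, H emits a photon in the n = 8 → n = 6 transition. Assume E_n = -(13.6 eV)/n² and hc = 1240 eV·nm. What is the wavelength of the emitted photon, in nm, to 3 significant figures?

7500 nm

ΔE = 13.60 × (1/6² − 1/8²) = 13.60 × 0.01215 = 0.1653 eV.
λ = hc/ΔE = 1240 / 0.1653 = 7500 nm.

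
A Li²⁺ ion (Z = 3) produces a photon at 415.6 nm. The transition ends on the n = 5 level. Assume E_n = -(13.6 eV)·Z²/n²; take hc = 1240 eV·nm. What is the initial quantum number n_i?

n_i = 8

The photon energy is ΔE = hc/λ = 1240 / 415.6 = 2.984 eV.
With Z = 3, ΔE = 122.4 × (1/n_f² − 1/n_i²), so 1/n_f² − 1/n_i² = 0.02438.
With n_f = 5: 1/n_i² = 1/25 − 0.02438 = 0.01562, so n_i ≈ 8.00.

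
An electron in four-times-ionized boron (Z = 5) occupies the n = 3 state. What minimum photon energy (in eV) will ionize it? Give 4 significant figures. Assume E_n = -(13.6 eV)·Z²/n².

37.78 eV

E_n = −13.6 Z²/n² = −340.0/n² eV for Z = 5.
E_3 = −340.0/9 = −37.78 eV, so ionization (to E = 0) requires 37.78 eV.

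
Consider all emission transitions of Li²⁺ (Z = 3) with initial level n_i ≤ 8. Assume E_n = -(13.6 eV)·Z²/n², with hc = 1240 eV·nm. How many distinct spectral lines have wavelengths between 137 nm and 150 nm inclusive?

1

Enumerate all n_i → n_f pairs with 1 ≤ n_f < n_i ≤ 8 and compute λ = 1240 / [13.6·9·(1/n_f² − 1/n_i²)].
Lines falling in [137, 150] nm: 5→3 (142.5 nm).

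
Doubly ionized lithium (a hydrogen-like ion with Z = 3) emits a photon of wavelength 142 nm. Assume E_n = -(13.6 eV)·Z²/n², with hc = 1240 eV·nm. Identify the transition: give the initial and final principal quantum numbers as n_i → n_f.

n_i = 5, n_f = 3

The photon energy is ΔE = hc/λ = 1240 / 142 = 8.732 eV.
With Z = 3, ΔE = 122.4 × (1/n_f² − 1/n_i²), so 1/n_f² − 1/n_i² = 0.07134.
Trying n_f = 3 gives 1/n_i² = 0.03977, i.e. n_i ≈ 5; this pair matches.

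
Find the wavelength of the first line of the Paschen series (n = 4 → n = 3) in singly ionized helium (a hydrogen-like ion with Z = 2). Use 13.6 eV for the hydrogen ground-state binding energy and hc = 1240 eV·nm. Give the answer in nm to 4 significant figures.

The Paschen series terminates on n_f = 3; the first line has n_i = 3+1 = 4.
ΔE = 54.40 × (1/3² − 1/4²) = 2.644 eV.
λ = 1240 / 2.644 = 468.9 nm.

468.9 nm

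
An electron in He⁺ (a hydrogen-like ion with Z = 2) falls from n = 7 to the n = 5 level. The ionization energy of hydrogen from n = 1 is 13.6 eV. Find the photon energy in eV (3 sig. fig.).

The Bohr energies scale as Z², so for Z = 2: E_n = −54.40/n² eV.
E_7 = −54.40/49 = −1.110 eV and E_5 = −54.40/25 = −2.176 eV.
The photon energy is |E_7 − E_5| = 1.07 eV.

1.07 eV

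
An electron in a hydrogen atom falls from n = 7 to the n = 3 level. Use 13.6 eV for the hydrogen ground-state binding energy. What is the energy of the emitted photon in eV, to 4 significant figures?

1.234 eV

E_7 = −13.60/49 = −0.2776 eV and E_3 = −13.60/9 = −1.511 eV.
The photon energy is |E_7 − E_3| = 1.234 eV.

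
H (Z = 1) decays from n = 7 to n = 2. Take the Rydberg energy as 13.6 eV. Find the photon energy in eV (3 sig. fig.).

3.12 eV

E_7 = −13.60/49 = −0.2776 eV and E_2 = −13.60/4 = −3.400 eV.
The photon energy is |E_7 − E_2| = 3.12 eV.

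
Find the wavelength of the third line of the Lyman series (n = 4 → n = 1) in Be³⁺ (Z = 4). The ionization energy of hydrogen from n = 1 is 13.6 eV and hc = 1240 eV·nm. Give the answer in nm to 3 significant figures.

6.08 nm

The Lyman series terminates on n_f = 1; the third line has n_i = 1+3 = 4.
ΔE = 217.6 × (1/1² − 1/4²) = 204.0 eV.
λ = 1240 / 204.0 = 6.08 nm.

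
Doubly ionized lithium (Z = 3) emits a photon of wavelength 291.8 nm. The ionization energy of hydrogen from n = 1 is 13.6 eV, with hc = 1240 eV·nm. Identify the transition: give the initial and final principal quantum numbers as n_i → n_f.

The photon energy is ΔE = hc/λ = 1240 / 291.8 = 4.249 eV.
With Z = 3, ΔE = 122.4 × (1/n_f² − 1/n_i²), so 1/n_f² − 1/n_i² = 0.03472.
Trying n_f = 4 gives 1/n_i² = 0.02778, i.e. n_i ≈ 6; this pair matches.

n_i = 6, n_f = 4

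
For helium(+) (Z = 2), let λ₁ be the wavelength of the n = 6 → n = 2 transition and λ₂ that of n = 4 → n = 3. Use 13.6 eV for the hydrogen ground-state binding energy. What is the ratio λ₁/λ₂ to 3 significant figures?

0.219

λ ∝ 1/ΔE ∝ 1/(1/n_f² − 1/n_i²), and the Z² and hc factors cancel in the ratio.
λ₁/λ₂ = (1/3² − 1/4²)/(1/2² − 1/6²) = 0.04861/0.2222 = 0.219.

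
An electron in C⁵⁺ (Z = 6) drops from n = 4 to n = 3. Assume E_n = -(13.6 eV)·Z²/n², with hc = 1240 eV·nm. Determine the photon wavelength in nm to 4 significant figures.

52.10 nm

For Z = 6 the level energies scale as Z², so the effective Rydberg energy is 13.6 × 36 = 489.6 eV.
ΔE = 489.6 × (1/3² − 1/4²) = 489.6 × 0.04861 = 23.80 eV.
λ = hc/ΔE = 1240 / 23.80 = 52.10 nm.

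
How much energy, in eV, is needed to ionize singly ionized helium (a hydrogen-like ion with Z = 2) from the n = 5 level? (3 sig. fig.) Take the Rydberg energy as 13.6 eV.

E_n = −13.6 Z²/n² = −54.40/n² eV for Z = 2.
E_5 = −54.40/25 = −2.18 eV, so ionization (to E = 0) requires 2.18 eV.

2.18 eV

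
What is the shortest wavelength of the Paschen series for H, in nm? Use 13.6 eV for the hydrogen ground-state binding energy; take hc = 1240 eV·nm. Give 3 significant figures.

821 nm

The Paschen series has lower level n_f = 3; the series limit corresponds to n_i → ∞.
ΔE_max = 13.6 × 1 / 3² = 1.511 eV.
λ_min = 1240 / 1.511 = 821 nm.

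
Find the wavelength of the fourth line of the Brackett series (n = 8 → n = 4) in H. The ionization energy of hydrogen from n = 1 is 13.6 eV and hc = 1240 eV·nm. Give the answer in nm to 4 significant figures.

1945 nm

The Brackett series terminates on n_f = 4; the fourth line has n_i = 4+4 = 8.
ΔE = 13.60 × (1/4² − 1/8²) = 0.6375 eV.
λ = 1240 / 0.6375 = 1945 nm.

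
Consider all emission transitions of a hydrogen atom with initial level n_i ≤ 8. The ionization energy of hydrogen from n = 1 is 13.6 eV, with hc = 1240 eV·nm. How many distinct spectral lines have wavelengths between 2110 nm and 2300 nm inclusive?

Enumerate all n_i → n_f pairs with 1 ≤ n_f < n_i ≤ 8 and compute λ = 1240 / [13.6·1·(1/n_f² − 1/n_i²)].
Lines falling in [2110, 2300] nm: 7→4 (2166 nm).

1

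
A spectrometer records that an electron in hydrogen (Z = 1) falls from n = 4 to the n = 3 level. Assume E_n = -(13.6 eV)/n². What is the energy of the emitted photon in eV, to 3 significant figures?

0.661 eV

E_4 = −13.60/16 = −0.8500 eV and E_3 = −13.60/9 = −1.511 eV.
The photon energy is |E_4 − E_3| = 0.661 eV.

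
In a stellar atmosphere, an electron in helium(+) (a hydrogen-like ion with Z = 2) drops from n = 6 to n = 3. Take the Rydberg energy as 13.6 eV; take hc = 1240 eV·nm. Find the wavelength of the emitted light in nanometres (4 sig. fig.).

For Z = 2 the level energies scale as Z², so the effective Rydberg energy is 13.6 × 4 = 54.40 eV.
ΔE = 54.40 × (1/3² − 1/6²) = 54.40 × 0.08333 = 4.533 eV.
λ = hc/ΔE = 1240 / 4.533 = 273.5 nm.

273.5 nm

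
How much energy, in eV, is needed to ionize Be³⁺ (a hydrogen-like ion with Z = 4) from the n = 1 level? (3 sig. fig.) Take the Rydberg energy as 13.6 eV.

E_n = −13.6 Z²/n² = −217.6/n² eV for Z = 4.
E_1 = −217.6/1 = −218 eV, so ionization (to E = 0) requires 218 eV.

218 eV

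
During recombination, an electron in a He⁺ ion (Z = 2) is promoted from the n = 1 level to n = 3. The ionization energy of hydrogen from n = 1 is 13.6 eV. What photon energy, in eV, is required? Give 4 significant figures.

48.36 eV

The Bohr energies scale as Z², so for Z = 2: E_n = −54.40/n² eV.
E_3 = −54.40/9 = −6.044 eV and E_1 = −54.40/1 = −54.40 eV.
The photon energy is |E_3 − E_1| = 48.36 eV.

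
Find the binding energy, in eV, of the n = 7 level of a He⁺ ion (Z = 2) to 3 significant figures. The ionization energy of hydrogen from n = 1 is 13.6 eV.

1.11 eV

E_n = −13.6 Z²/n² = −54.40/n² eV for Z = 2.
E_7 = −54.40/49 = −1.11 eV, so ionization (to E = 0) requires 1.11 eV.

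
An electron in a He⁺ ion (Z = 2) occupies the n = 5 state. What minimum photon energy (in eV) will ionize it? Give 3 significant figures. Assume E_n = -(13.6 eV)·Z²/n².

E_n = −13.6 Z²/n² = −54.40/n² eV for Z = 2.
E_5 = −54.40/25 = −2.18 eV, so ionization (to E = 0) requires 2.18 eV.

2.18 eV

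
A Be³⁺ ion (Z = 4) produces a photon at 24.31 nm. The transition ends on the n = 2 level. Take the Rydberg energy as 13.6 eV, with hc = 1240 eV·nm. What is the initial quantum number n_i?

n_i = 8

The photon energy is ΔE = hc/λ = 1240 / 24.31 = 51.01 eV.
With Z = 4, ΔE = 217.6 × (1/n_f² − 1/n_i²), so 1/n_f² − 1/n_i² = 0.2344.
With n_f = 2: 1/n_i² = 1/4 − 0.2344 = 0.01559, so n_i ≈ 8.01.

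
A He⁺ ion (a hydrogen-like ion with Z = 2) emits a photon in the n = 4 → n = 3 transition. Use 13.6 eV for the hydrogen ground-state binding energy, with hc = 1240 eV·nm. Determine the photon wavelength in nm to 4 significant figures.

For Z = 2 the level energies scale as Z², so the effective Rydberg energy is 13.6 × 4 = 54.40 eV.
ΔE = 54.40 × (1/3² − 1/4²) = 54.40 × 0.04861 = 2.644 eV.
λ = hc/ΔE = 1240 / 2.644 = 468.9 nm.

468.9 nm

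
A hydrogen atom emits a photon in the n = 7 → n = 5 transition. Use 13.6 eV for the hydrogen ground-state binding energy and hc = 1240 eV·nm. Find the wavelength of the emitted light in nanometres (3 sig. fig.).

ΔE = 13.60 × (1/5² − 1/7²) = 13.60 × 0.01959 = 0.2664 eV.
λ = hc/ΔE = 1240 / 0.2664 = 4650 nm.
This line belongs to the Pfund series.

4650 nm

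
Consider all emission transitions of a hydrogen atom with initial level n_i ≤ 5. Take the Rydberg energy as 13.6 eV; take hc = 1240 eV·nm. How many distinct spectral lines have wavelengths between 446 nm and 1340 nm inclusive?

3

Enumerate all n_i → n_f pairs with 1 ≤ n_f < n_i ≤ 5 and compute λ = 1240 / [13.6·1·(1/n_f² − 1/n_i²)].
Lines falling in [446, 1340] nm: 4→2 (486.3 nm), 3→2 (656.5 nm), 5→3 (1282 nm).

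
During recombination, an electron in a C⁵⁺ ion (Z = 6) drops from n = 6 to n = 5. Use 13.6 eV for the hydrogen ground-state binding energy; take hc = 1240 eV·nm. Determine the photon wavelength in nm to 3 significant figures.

207 nm

For Z = 6 the level energies scale as Z², so the effective Rydberg energy is 13.6 × 36 = 489.6 eV.
ΔE = 489.6 × (1/5² − 1/6²) = 489.6 × 0.01222 = 5.984 eV.
λ = hc/ΔE = 1240 / 5.984 = 207 nm.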